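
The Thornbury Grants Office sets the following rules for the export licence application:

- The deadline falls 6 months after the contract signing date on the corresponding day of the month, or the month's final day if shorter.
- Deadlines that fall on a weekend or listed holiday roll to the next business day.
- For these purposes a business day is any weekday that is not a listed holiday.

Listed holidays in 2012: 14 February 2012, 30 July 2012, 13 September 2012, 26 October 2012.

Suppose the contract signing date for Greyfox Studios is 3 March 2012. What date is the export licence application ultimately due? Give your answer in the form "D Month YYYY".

3 September 2012

Moving 6 months forward from 3 March 2012 on the corresponding day gives 3 September 2012.
3 September 2012 (Monday) is already a business day.
The final due date is 3 September 2012.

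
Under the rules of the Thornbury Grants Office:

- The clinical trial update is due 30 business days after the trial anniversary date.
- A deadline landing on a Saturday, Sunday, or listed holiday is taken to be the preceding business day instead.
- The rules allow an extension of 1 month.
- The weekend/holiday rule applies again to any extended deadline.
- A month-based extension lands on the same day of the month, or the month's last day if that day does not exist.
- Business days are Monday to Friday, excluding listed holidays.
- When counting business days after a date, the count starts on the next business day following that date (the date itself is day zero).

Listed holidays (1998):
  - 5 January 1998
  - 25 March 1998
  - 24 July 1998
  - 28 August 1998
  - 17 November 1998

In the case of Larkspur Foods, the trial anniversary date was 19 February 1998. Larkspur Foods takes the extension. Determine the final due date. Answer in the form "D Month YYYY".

30 business days after 19 February 1998, excluding weekends and holidays, is 3 April 1998.
3 April 1998 (Friday) is already a business day.
Applying the 1 month extension: 1 month after 3 April 1998 is 3 May 1998.
3 May 1998 is a Sunday, so it moves to the preceding business day, 1 May 1998 (Friday).
The final due date is 1 May 1998.

1 May 1998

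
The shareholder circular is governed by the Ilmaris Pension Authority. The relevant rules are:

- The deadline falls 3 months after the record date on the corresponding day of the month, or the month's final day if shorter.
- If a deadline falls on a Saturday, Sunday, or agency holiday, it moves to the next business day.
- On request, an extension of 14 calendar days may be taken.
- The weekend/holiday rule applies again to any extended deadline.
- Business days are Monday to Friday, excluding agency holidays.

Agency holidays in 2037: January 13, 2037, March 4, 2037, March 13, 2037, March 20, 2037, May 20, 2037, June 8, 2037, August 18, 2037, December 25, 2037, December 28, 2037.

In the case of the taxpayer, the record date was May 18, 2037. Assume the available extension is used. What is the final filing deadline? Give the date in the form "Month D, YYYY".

September 2, 2037

Moving 3 months forward from May 18, 2037 on the corresponding day gives August 18, 2037.
August 18, 2037 is a listed holiday; the next business day is August 19, 2037 (Wednesday).
The 14-calendar-day extension moves the deadline from August 19, 2037 to September 2, 2037.
September 2, 2037 falls on a Wednesday, which is a business day, so no adjustment is needed.
Deadline: September 2, 2037.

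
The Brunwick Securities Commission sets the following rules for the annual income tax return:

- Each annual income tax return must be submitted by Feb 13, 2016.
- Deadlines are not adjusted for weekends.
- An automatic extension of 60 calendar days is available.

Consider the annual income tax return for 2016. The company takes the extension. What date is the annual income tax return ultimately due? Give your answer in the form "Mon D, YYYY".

Apr 13, 2016

Start from the fixed due date, Feb 13, 2016.
No adjustment is made for weekends or holidays, so Feb 13, 2016 stands.
The 60-calendar-day extension moves the deadline from Feb 13, 2016 to Apr 13, 2016.
Apr 13, 2016 is a Wednesday; no weekend or holiday adjustment applies.
Final deadline: Apr 13, 2016.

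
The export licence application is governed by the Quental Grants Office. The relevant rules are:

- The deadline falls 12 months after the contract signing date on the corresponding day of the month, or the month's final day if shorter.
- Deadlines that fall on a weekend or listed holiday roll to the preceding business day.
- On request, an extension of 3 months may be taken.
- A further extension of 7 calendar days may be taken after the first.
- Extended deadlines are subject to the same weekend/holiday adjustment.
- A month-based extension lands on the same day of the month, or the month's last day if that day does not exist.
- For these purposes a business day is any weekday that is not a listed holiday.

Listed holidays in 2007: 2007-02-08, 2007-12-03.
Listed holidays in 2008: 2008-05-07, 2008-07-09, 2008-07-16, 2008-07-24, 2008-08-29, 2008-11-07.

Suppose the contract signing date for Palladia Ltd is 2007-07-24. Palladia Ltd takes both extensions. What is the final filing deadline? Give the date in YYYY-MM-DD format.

Moving 12 months forward from 2007-07-24 on the corresponding day gives 2008-07-24.
2008-07-24 falls on a listed holiday. Rolling to the preceding business day gives 2008-07-23, a Wednesday.
Add 3 months to 2008-07-23: 2008-10-23.
Since 2008-10-23 is a Thursday and not a holiday, the date is unchanged.
The 7-calendar-day extension moves the deadline from 2008-10-23 to 2008-10-30.
2008-10-30 is a Thursday and not a listed holiday, so it stands.
Final deadline: 2008-10-30.

2008-10-30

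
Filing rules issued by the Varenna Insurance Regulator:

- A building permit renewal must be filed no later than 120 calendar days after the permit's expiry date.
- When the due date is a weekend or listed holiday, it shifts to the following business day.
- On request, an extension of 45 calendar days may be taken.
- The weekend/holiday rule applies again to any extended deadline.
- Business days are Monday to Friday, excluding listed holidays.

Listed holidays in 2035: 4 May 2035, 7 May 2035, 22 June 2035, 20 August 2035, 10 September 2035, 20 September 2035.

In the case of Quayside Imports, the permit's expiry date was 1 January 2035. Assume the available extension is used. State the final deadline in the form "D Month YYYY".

From 1 January 2035, 120 calendar days later is 1 May 2035.
1 May 2035 is a Tuesday and not a listed holiday, so it stands.
The 45-calendar-day extension moves the deadline from 1 May 2035 to 15 June 2035.
Since 15 June 2035 is a Friday and not a holiday, the date is unchanged.
Deadline: 15 June 2035.

15 June 2035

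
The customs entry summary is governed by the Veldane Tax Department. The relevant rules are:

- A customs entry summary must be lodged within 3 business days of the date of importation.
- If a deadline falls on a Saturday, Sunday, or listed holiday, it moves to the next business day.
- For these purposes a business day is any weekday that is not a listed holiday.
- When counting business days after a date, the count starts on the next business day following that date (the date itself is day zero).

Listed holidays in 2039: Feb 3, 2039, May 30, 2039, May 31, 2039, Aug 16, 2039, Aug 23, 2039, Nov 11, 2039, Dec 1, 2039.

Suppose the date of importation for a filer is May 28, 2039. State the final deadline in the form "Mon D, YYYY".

Jun 3, 2039

Counting 3 business days after May 28, 2039 (skipping weekends and listed holidays) reaches Jun 3, 2039.
Since Jun 3, 2039 is a Friday and not a holiday, the date is unchanged.
The final due date is Jun 3, 2039.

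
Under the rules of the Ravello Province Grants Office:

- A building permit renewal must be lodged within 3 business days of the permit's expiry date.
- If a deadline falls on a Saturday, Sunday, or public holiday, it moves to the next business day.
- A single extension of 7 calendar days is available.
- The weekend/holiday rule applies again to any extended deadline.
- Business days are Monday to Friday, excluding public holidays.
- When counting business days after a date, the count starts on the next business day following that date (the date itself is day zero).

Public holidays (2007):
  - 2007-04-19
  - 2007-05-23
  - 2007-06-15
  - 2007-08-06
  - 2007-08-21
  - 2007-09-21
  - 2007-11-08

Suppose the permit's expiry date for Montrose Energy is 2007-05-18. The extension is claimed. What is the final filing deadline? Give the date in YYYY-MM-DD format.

2007-05-31

Starting the day after 2007-05-18 and counting 3 business days lands on 2007-05-24.
2007-05-24 (Thursday) is already a business day.
The 7-calendar-day extension moves the deadline from 2007-05-24 to 2007-05-31.
2007-05-31 is a Thursday and not a listed holiday, so it stands.
Deadline: 2007-05-31.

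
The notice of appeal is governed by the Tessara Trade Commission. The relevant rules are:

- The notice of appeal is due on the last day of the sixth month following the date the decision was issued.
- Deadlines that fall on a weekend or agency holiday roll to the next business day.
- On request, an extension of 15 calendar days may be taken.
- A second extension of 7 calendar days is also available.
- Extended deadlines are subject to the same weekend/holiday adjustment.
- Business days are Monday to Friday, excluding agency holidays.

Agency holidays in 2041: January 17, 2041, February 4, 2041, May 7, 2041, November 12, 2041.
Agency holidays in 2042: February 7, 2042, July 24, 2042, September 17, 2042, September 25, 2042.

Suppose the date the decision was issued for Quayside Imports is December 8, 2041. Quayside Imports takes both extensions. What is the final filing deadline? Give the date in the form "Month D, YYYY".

July 22, 2042

The sixth month after December 8, 2041 is June 2042, whose last day is June 30, 2042.
June 30, 2042 falls on a Monday, which is a business day, so no adjustment is needed.
The 15-calendar-day extension moves the deadline from June 30, 2042 to July 15, 2042.
July 15, 2042 falls on a Tuesday, which is a business day, so no adjustment is needed.
With the 7-day extension, July 15, 2042 becomes July 22, 2042.
July 22, 2042 (Tuesday) is already a business day.
So the filing is due July 22, 2042.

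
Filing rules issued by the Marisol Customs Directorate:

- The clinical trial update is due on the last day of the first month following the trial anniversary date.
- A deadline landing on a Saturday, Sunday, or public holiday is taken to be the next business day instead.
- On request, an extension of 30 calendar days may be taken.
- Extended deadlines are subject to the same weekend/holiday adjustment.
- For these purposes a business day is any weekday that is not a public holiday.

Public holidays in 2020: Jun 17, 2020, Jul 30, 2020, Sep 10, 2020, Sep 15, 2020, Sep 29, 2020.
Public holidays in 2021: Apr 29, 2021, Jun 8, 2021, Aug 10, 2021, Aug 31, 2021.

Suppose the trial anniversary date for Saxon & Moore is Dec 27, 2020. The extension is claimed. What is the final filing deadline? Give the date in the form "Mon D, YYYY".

1 month after Dec 27, 2020 is January 2021; that month ends on Jan 31, 2021.
Jan 31, 2021 falls on a Sunday. Rolling to the next business day gives Feb 1, 2021, a Monday.
The 30-calendar-day extension moves the deadline from Feb 1, 2021 to Mar 3, 2021.
Mar 3, 2021 is a Wednesday and not a listed holiday, so it stands.
The final due date is Mar 3, 2021.

Mar 3, 2021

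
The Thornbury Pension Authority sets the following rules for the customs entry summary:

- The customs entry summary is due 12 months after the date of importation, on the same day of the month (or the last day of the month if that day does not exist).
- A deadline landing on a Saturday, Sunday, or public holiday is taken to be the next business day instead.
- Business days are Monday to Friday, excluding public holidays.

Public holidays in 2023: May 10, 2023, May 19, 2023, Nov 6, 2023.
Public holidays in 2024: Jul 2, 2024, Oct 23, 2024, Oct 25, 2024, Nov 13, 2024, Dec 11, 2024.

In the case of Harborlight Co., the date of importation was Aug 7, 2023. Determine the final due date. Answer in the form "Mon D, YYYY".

Aug 7, 2024

Moving 12 months forward from Aug 7, 2023 on the corresponding day gives Aug 7, 2024.
Aug 7, 2024 is a Wednesday and not a listed holiday, so it stands.
Final deadline: Aug 7, 2024.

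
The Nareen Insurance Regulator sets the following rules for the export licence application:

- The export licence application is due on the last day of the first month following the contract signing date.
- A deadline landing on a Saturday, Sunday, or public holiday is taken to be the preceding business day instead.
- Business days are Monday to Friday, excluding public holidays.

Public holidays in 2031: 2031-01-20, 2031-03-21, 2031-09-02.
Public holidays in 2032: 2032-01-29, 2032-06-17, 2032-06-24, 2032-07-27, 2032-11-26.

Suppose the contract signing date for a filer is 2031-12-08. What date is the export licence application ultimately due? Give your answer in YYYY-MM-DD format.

1 month after 2031-12-08 is January 2032; that month ends on 2032-01-31.
2032-01-31 is a Saturday, so it moves to the preceding business day, 2032-01-30 (Friday).
Deadline: 2032-01-30.

2032-01-30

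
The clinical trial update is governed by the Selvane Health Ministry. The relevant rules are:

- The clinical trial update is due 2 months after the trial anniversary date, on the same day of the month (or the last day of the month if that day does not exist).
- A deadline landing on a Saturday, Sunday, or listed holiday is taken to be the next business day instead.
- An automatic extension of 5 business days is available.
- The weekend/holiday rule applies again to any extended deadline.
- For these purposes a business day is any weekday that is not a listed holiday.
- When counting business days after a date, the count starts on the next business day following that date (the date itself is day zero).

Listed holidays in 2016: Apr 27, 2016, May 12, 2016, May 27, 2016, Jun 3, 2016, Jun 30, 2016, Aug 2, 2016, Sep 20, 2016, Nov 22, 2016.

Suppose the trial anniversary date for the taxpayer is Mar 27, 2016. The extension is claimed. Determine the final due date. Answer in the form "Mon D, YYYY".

Jun 7, 2016

2 months after Mar 27, 2016, on the same day of the month, is May 27, 2016.
May 27, 2016 is a listed holiday; the next business day is May 30, 2016 (Monday).
The 5-business-day extension runs from May 30, 2016 to Jun 7, 2016.
Since Jun 7, 2016 is a Tuesday and not a holiday, the date is unchanged.
Final deadline: Jun 7, 2016.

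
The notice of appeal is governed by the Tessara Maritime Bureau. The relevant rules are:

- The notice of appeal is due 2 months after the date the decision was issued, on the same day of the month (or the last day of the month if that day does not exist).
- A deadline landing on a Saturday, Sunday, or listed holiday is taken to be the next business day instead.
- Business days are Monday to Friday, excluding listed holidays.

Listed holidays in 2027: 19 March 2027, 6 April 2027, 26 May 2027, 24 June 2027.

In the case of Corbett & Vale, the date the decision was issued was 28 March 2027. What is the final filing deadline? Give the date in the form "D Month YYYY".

2 months from 28 March 2027 is 28 May 2027.
28 May 2027 is a Friday and not a listed holiday, so it stands.
Final deadline: 28 May 2027.

28 May 2027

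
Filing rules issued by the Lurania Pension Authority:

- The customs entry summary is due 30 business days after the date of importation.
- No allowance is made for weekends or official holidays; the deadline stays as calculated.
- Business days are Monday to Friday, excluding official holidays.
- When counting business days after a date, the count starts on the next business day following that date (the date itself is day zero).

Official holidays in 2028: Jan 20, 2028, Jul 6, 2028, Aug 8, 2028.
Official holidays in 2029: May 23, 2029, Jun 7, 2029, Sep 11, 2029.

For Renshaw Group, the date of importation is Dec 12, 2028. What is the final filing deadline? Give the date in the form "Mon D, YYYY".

Starting the day after Dec 12, 2028 and counting 30 business days lands on Jan 23, 2029.
Jan 23, 2029 falls on a Tuesday. The rules make no weekend/holiday allowance, so it remains Jan 23, 2029.
So the filing is due Jan 23, 2029.

Jan 23, 2029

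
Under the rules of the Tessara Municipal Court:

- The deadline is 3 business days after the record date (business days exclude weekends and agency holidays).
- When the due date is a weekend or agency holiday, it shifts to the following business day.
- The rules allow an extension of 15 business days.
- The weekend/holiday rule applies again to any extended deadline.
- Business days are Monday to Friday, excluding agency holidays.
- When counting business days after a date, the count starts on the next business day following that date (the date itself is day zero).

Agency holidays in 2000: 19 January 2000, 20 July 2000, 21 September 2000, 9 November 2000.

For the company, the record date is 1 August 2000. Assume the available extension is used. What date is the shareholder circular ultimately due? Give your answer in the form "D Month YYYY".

3 business days after 1 August 2000, excluding weekends and holidays, is 4 August 2000.
4 August 2000 (Friday) is already a business day.
Applying the 15-business-day extension: 15 business days after 4 August 2000 is 25 August 2000.
Since 25 August 2000 is a Friday and not a holiday, the date is unchanged.
So the filing is due 25 August 2000.

25 August 2000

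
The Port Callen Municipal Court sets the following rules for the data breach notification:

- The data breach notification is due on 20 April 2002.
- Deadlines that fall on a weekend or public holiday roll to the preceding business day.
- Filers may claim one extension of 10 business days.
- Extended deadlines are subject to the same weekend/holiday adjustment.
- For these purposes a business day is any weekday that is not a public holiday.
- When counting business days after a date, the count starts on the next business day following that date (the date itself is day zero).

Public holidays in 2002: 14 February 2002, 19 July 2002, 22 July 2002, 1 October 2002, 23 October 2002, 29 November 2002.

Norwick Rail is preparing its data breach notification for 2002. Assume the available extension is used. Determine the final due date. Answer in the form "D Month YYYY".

Start from the fixed due date, 20 April 2002.
20 April 2002 falls on a Saturday. Rolling to the preceding business day gives 19 April 2002, a Friday.
Counting 10 further business days from 19 April 2002 reaches 3 May 2002.
3 May 2002 falls on a Friday, which is a business day, so no adjustment is needed.
Final deadline: 3 May 2002.

3 May 2002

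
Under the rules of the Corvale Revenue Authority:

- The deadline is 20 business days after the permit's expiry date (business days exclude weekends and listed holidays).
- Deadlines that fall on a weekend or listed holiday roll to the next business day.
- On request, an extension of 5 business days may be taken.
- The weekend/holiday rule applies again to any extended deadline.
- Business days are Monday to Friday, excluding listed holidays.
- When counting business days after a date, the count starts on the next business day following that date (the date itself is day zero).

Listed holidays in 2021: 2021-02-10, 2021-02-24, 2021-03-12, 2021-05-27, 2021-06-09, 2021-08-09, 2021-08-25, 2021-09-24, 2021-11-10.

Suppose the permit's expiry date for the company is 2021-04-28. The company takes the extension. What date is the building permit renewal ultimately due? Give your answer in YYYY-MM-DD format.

2021-06-03

Counting 20 business days after 2021-04-28 (skipping weekends and listed holidays) reaches 2021-05-26.
Since 2021-05-26 is a Wednesday and not a holiday, the date is unchanged.
The 5-business-day extension runs from 2021-05-26 to 2021-06-03.
Since 2021-06-03 is a Thursday and not a holiday, the date is unchanged.
Final deadline: 2021-06-03.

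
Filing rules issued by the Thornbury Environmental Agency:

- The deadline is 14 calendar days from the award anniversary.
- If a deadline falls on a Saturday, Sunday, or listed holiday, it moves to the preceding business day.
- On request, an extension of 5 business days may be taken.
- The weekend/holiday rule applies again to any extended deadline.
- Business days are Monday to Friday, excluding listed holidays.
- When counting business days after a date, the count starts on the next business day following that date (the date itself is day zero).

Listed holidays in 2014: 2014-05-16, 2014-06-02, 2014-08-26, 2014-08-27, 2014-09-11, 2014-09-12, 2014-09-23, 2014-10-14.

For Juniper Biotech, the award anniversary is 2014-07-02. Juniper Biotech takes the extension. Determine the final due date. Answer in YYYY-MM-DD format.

2014-07-23

From 2014-07-02, 14 calendar days later is 2014-07-16.
2014-07-16 is a Wednesday and not a listed holiday, so it stands.
Applying the 5-business-day extension: 5 business days after 2014-07-16 is 2014-07-23.
2014-07-23 is a Wednesday and not a listed holiday, so it stands.
So the filing is due 2014-07-23.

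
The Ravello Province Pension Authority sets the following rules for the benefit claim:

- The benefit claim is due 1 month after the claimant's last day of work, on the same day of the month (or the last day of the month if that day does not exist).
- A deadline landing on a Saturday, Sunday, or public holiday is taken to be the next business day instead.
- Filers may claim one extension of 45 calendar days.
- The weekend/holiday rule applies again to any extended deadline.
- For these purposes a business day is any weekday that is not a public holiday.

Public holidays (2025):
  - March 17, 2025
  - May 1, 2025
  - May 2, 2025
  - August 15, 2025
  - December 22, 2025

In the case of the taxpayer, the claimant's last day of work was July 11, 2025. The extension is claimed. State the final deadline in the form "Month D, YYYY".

1 month from July 11, 2025 is August 11, 2025.
Since August 11, 2025 is a Monday and not a holiday, the date is unchanged.
Applying the 45-calendar-day extension: August 11, 2025 + 45 days = September 25, 2025.
September 25, 2025 is a Thursday and not a listed holiday, so it stands.
Final deadline: September 25, 2025.

September 25, 2025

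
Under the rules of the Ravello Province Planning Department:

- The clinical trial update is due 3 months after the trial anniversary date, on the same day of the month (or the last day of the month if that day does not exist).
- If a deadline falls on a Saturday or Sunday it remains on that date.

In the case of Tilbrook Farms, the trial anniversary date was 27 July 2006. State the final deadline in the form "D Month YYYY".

Moving 3 months forward from 27 July 2006 on the corresponding day gives 27 October 2006.
No adjustment is made for weekends or holidays, so 27 October 2006 stands.
Final deadline: 27 October 2006.

27 October 2006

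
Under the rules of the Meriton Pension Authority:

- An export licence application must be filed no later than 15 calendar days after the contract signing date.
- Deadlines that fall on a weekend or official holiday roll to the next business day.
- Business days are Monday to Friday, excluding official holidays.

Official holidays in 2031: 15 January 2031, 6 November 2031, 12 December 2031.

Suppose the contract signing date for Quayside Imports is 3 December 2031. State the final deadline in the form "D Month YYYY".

Trigger date 3 December 2031 + 15 calendar days = 18 December 2031.
Since 18 December 2031 is a Thursday and not a holiday, the date is unchanged.
The final due date is 18 December 2031.

18 December 2031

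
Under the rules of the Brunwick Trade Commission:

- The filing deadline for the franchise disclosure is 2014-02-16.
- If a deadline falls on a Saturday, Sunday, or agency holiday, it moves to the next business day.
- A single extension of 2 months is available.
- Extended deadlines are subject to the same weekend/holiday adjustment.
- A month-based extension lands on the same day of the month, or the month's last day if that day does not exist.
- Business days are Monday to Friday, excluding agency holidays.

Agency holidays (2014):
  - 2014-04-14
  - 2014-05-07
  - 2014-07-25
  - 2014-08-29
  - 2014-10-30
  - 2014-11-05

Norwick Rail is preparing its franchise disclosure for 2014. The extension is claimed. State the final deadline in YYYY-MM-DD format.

2014-04-17

Start from the fixed due date, 2014-02-16.
2014-02-16 is a Sunday, so it moves to the next business day, 2014-02-17 (Monday).
Add 2 months to 2014-02-17: 2014-04-17.
2014-04-17 is a Thursday and not a listed holiday, so it stands.
So the filing is due 2014-04-17.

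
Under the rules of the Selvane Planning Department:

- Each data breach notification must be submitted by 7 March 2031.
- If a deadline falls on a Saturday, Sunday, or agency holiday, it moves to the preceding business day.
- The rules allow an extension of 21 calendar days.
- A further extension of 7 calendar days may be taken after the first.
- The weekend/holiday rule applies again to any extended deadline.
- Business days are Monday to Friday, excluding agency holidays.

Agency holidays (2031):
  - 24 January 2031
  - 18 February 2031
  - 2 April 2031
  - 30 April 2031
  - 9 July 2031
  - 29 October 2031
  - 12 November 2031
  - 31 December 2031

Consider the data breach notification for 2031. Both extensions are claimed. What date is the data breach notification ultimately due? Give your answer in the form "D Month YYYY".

4 April 2031

Start from the fixed due date, 7 March 2031.
Since 7 March 2031 is a Friday and not a holiday, the date is unchanged.
Add the 21 calendar-day extension to 7 March 2031: 28 March 2031.
28 March 2031 (Friday) is already a business day.
The 7-calendar-day extension moves the deadline from 28 March 2031 to 4 April 2031.
4 April 2031 is a Friday and not a listed holiday, so it stands.
The final due date is 4 April 2031.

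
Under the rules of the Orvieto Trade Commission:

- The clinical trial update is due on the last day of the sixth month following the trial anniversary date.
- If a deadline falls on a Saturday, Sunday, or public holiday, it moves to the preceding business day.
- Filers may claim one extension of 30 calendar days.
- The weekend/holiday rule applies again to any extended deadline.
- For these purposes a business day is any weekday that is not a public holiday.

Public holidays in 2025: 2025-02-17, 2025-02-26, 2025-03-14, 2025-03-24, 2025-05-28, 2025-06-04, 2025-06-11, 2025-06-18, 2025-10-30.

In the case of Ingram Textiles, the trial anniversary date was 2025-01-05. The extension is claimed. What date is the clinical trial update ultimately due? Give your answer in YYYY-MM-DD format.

The sixth month after 2025-01-05 is July 2025, whose last day is 2025-07-31.
2025-07-31 is a Thursday and not a listed holiday, so it stands.
With the 30-day extension, 2025-07-31 becomes 2025-08-30.
2025-08-30 is a Saturday; the preceding business day is 2025-08-29 (Friday).
So the filing is due 2025-08-29.

2025-08-29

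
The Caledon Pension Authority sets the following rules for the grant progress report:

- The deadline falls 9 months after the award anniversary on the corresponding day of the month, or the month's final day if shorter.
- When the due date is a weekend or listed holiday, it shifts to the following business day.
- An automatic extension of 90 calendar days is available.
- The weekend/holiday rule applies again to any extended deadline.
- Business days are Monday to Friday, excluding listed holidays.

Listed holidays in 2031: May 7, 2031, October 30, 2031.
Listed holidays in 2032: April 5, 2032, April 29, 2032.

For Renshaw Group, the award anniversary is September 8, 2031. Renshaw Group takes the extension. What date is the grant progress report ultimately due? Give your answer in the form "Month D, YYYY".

September 6, 2032

9 months after September 8, 2031, on the same day of the month, is June 8, 2032.
Since June 8, 2032 is a Tuesday and not a holiday, the date is unchanged.
Applying the 90-calendar-day extension: June 8, 2032 + 90 days = September 6, 2032.
September 6, 2032 (Monday) is already a business day.
Final deadline: September 6, 2032.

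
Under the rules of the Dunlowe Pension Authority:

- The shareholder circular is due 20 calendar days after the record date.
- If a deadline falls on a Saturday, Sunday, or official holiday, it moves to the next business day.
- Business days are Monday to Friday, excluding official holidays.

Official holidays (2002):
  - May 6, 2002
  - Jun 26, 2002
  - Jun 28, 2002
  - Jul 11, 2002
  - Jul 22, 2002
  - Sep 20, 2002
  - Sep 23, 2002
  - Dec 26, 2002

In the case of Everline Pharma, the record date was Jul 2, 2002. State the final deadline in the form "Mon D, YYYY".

Trigger date Jul 2, 2002 + 20 calendar days = Jul 22, 2002.
Jul 22, 2002 falls on a listed holiday. Rolling to the next business day gives Jul 23, 2002, a Tuesday.
So the filing is due Jul 23, 2002.

Jul 23, 2002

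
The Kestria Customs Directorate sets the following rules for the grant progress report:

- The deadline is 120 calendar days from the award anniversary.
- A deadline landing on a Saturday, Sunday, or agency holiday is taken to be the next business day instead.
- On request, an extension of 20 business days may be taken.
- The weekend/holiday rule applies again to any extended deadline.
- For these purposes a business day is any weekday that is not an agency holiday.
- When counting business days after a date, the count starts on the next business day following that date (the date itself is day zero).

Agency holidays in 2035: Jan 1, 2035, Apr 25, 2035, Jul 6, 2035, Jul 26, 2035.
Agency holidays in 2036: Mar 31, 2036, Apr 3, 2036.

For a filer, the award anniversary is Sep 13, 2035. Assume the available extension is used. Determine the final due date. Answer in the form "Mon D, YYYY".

Feb 8, 2036

Adding 120 calendar days to Sep 13, 2035 gives Jan 11, 2036.
Jan 11, 2036 is a Friday and not a listed holiday, so it stands.
Counting 20 further business days from Jan 11, 2036 reaches Feb 8, 2036.
Feb 8, 2036 (Friday) is already a business day.
So the filing is due Feb 8, 2036.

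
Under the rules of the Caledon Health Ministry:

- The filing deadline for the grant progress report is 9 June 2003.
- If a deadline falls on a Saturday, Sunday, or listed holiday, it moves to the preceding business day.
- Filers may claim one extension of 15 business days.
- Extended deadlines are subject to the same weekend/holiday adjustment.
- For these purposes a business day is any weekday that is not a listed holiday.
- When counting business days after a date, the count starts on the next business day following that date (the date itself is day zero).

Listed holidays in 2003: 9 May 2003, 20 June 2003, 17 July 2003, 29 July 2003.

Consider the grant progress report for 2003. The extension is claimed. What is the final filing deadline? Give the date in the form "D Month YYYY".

1 July 2003

The statutory due date is 9 June 2003.
Since 9 June 2003 is a Monday and not a holiday, the date is unchanged.
The 15-business-day extension runs from 9 June 2003 to 1 July 2003.
1 July 2003 is a Tuesday and not a listed holiday, so it stands.
The final due date is 1 July 2003.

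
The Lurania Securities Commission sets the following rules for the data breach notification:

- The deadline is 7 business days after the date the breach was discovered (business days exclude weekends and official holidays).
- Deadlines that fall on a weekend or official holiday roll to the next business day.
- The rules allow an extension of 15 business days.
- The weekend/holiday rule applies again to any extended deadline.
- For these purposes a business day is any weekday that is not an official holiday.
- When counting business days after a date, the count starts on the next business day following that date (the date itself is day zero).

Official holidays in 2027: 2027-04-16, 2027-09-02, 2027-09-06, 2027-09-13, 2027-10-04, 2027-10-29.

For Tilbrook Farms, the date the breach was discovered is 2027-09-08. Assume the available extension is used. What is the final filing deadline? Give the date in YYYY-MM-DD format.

2027-10-12

7 business days after 2027-09-08, excluding weekends and holidays, is 2027-09-20.
Since 2027-09-20 is a Monday and not a holiday, the date is unchanged.
Counting 15 further business days from 2027-09-20 reaches 2027-10-12.
2027-10-12 is a Tuesday and not a listed holiday, so it stands.
Deadline: 2027-10-12.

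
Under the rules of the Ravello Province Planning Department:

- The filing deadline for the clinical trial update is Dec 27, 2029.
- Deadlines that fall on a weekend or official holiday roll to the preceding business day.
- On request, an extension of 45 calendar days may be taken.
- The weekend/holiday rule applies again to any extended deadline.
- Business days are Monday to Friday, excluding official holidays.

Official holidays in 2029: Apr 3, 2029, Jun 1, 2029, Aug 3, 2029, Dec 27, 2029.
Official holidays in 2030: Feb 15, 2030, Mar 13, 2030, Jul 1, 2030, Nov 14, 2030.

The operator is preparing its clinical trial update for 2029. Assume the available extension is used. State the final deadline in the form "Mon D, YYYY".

Feb 8, 2030

The statutory due date is Dec 27, 2029.
Dec 27, 2029 is a listed holiday; the preceding business day is Dec 26, 2029 (Wednesday).
With the 45-day extension, Dec 26, 2029 becomes Feb 9, 2030.
Because Feb 9, 2030 is a Saturday, the deadline becomes Feb 8, 2030 (Friday).
So the filing is due Feb 8, 2030.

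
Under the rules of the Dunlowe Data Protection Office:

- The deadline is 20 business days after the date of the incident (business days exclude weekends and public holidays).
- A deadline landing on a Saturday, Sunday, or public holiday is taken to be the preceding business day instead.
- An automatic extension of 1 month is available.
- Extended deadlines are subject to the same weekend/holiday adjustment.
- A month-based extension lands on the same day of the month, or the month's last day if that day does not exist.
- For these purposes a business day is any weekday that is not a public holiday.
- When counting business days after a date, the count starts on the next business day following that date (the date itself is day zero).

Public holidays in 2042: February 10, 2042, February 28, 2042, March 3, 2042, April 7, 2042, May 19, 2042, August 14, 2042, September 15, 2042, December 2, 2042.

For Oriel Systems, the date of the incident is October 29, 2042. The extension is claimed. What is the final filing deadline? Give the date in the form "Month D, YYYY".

December 26, 2042

Counting 20 business days after October 29, 2042 (skipping weekends and listed holidays) reaches November 26, 2042.
November 26, 2042 (Wednesday) is already a business day.
Applying the 1 month extension: 1 month after November 26, 2042 is December 26, 2042.
Since December 26, 2042 is a Friday and not a holiday, the date is unchanged.
So the filing is due December 26, 2042.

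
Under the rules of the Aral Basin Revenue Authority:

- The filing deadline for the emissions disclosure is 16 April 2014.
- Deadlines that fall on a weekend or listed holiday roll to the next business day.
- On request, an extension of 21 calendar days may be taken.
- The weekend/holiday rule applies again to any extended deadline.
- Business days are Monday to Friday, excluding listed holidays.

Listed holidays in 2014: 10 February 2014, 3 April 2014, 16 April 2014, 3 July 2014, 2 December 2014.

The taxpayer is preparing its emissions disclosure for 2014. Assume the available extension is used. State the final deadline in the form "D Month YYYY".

8 May 2014

Start from the fixed due date, 16 April 2014.
16 April 2014 falls on a listed holiday. Rolling to the next business day gives 17 April 2014, a Thursday.
With the 21-day extension, 17 April 2014 becomes 8 May 2014.
8 May 2014 is a Thursday and not a listed holiday, so it stands.
So the filing is due 8 May 2014.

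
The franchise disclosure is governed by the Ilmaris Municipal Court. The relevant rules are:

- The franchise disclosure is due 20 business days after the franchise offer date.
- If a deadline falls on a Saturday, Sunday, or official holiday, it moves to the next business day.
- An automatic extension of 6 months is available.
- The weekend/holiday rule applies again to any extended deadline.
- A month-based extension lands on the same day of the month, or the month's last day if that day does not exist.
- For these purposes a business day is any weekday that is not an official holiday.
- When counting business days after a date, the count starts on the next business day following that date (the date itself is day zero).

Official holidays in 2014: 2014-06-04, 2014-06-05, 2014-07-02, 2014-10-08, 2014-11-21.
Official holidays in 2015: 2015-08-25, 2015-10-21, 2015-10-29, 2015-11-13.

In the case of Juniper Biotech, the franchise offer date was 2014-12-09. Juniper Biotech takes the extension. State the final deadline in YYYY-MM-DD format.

2015-07-06

Counting 20 business days after 2014-12-09 (skipping weekends and listed holidays) reaches 2015-01-06.
2015-01-06 is a Tuesday and not a listed holiday, so it stands.
The 6 months extension carries 2015-01-06 to 2015-07-06.
2015-07-06 falls on a Monday, which is a business day, so no adjustment is needed.
Deadline: 2015-07-06.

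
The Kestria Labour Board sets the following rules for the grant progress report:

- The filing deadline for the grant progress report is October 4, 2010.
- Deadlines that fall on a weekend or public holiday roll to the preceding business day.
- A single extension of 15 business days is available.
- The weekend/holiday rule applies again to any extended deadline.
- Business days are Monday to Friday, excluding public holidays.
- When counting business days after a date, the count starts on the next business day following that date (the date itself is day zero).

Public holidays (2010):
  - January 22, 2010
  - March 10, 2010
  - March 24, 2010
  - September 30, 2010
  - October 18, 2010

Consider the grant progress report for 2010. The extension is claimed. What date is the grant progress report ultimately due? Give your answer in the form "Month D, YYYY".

October 26, 2010

The stated deadline is October 4, 2010.
October 4, 2010 is a Monday and not a listed holiday, so it stands.
The 15-business-day extension runs from October 4, 2010 to October 26, 2010.
October 26, 2010 (Tuesday) is already a business day.
So the filing is due October 26, 2010.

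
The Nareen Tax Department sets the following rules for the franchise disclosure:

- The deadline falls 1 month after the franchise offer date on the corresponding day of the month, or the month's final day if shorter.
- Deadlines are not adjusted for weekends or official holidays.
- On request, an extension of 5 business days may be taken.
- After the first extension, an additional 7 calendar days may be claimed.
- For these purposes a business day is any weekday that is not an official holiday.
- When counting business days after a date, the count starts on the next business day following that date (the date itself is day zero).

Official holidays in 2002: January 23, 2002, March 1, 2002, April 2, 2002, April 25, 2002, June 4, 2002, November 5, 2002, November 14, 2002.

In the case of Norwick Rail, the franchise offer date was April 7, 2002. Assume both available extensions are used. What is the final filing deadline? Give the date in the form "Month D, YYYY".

1 month from April 7, 2002 is May 7, 2002.
May 7, 2002 falls on a Tuesday. The rules make no weekend/holiday allowance, so it remains May 7, 2002.
Applying the 5-business-day extension: 5 business days after May 7, 2002 is May 14, 2002.
May 14, 2002 falls on a Tuesday. The rules make no weekend/holiday allowance, so it remains May 14, 2002.
Add the 7 calendar-day extension to May 14, 2002: May 21, 2002.
May 21, 2002 falls on a Tuesday. The rules make no weekend/holiday allowance, so it remains May 21, 2002.
Final deadline: May 21, 2002.

May 21, 2002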